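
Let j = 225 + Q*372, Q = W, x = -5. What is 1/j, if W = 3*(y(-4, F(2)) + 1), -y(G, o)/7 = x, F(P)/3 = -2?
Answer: 1/40401 ≈ 2.4752e-5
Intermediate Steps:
F(P) = -6 (F(P) = 3*(-2) = -6)
y(G, o) = 35 (y(G, o) = -7*(-5) = 35)
W = 108 (W = 3*(35 + 1) = 3*36 = 108)
Q = 108
j = 40401 (j = 225 + 108*372 = 225 + 40176 = 40401)
1/j = 1/40401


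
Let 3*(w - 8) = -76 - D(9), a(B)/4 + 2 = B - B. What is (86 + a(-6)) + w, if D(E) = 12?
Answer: 170/3 ≈ 56.667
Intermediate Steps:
a(B) = -8 (a(B) = -8 + 4*(B - B) = -8 + 4*0 = -8 + 0 = -8)
w = -64/3 (w = 8 + (-76 - 1*12)/3 = 8 + (-76 - 12)/3 = 8 + (⅓)*(-88) = 8 - 88/3 = -64/3 ≈ -21.333)
(86 + a(-6)) + w = (86 - 8) - 64/3 = 78 - 64/3 = 170/3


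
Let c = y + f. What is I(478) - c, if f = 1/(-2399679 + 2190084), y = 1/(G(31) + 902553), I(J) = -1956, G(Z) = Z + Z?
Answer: -74008620631256/37836718185 ≈ -1956.0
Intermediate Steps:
G(Z) = 2*Z
y = 1/902615 (y = 1/(2*31 + 902553) = 1/(62 + 902553) = 1/902615 ≈ 1.1079e-6)
f = -1/209595 (f = 1/(-209595) = -1/209595 ≈ -4.7711e-6)
c = -138604/37836718185 (c = 1/902615 - 1/209595 = -138604/37836718185 ≈ -3.6632e-6)
I(478) - c = -1956 - 1*(-138604/37836718185) = -1956 + 138604/37836718185 = -74008620631256/37836718185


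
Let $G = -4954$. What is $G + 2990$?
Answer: $-1964$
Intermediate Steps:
$G + 2990 = -4954 + 2990 = -1964$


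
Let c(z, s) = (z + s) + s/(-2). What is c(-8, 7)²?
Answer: 81/4 ≈ 20.250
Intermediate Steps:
c(z, s) = z + s/2 (c(z, s) = (s + z) + s*(-½) = (s + z) - s/2 = z + s/2)
c(-8, 7)² = (-8 + (½)*7)² = (-8 + 7/2)² = (-9/2)² = 81/4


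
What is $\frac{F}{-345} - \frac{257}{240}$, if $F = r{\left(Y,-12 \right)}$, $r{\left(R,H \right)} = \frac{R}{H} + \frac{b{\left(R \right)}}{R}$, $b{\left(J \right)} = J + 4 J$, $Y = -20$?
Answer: $- \frac{18053}{16560} \approx -1.0902$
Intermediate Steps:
$b{\left(J \right)} = 5 J$
$r{\left(R,H \right)} = 5 + \frac{R}{H}$ ($r{\left(R,H \right)} = \frac{R}{H} + \frac{5 R}{R} = \frac{R}{H} + 5 = 5 + \frac{R}{H}$)
$F = \frac{20}{3}$ ($F = 5 - \frac{20}{-12} = 5 - - \frac{5}{3} = 5 + \frac{5}{3} = \frac{20}{3} \approx 6.6667$)
$\frac{F}{-345} - \frac{257}{240} = \frac{20}{3 \left(-345\right)} - \frac{257}{240} = \frac{20}{3} \left(- \frac{1}{345}\right) - \frac{257}{240} = - \frac{4}{207} - \frac{257}{240} = - \frac{18053}{16560}$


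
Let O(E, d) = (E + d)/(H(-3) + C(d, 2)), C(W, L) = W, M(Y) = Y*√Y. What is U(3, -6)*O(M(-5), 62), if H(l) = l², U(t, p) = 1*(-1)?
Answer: -62/71 + 5*I*√5/71 ≈ -0.87324 + 0.15747*I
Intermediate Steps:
U(t, p) = -1
M(Y) = Y^(3/2)
O(E, d) = (E + d)/(9 + d) (O(E, d) = (E + d)/((-3)² + d) = (E + d)/(9 + d))
U(3, -6)*O(M(-5), 62) = -((-5)^(3/2) + 62)/(9 + 62) = -(-5*I*√5 + 62)/71 = -(62 - 5*I*√5)/71 = -(62/71 - 5*I*√5/71) = -62/71 + 5*I*√5/71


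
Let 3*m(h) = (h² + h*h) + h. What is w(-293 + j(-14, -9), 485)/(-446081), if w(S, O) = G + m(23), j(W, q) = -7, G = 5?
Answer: -1096/1338243 ≈ -0.00081898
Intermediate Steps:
m(h) = h/3 + 2*h²/3 (m(h) = ((h² + h*h) + h)/3 = ((h² + h²) + h)/3 = (2*h² + h)/3 = (h + 2*h²)/3 = h/3 + 2*h²/3)
w(S, O) = 1096/3 (w(S, O) = 5 + (⅓)*23*(1 + 2*23) = 5 + (⅓)*23*(1 + 46) = 5 + (⅓)*23*47 = 5 + 1081/3 = 1096/3)
w(-293 + j(-14, -9), 485)/(-446081) = (1096/3)/(-446081) = (1096/3)*(-1/446081) = -1096/1338243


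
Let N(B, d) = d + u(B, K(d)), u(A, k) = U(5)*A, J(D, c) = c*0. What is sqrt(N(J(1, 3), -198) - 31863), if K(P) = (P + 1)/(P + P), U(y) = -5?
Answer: I*sqrt(32061) ≈ 179.06*I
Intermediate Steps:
J(D, c) = 0
K(P) = (1 + P)/(2*P) (K(P) = (1 + P)/((2*P)) = (1 + P)*(1/(2*P)) = (1 + P)/(2*P))
u(A, k) = -5*A
N(B, d) = d - 5*B
sqrt(N(J(1, 3), -198) - 31863) = sqrt((-198 - 5*0) - 31863) = sqrt((-198 + 0) - 31863) = sqrt(-198 - 31863) = sqrt(-32061) = I*sqrt(32061)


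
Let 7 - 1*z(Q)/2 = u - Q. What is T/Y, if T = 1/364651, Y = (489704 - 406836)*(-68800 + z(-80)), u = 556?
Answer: -1/2117005572905944 ≈ -4.7236e-16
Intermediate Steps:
z(Q) = -1098 + 2*Q (z(Q) = 14 - 2*(556 - Q) = 14 + (-1112 + 2*Q) = -1098 + 2*Q)
Y = -5805566344 (Y = (489704 - 406836)*(-68800 + (-1098 + 2*(-80))) = 82868*(-68800 + (-1098 - 160)) = 82868*(-68800 - 1258) = 82868*(-70058) = -5805566344)
T = 1/364651 ≈ 2.7423e-6
T/Y = (1/364651)/(-5805566344) = (1/364651)*(-1/5805566344) = -1/2117005572905944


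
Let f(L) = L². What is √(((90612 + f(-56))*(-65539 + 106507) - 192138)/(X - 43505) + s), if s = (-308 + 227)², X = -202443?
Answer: I*√136919933982726/122974 ≈ 95.152*I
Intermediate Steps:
s = 6561 (s = (-81)² = 6561)
√(((90612 + f(-56))*(-65539 + 106507) - 192138)/(X - 43505) + s) = √(((90612 + (-56)²)*(-65539 + 106507) - 192138)/(-202443 - 43505) + 6561) = √(((90612 + 3136)*40968 - 192138)/(-245948) + 6561) = √((93748*40968 - 192138)*(-1/245948) + 6561) = √((3840668064 - 192138)*(-1/245948) + 6561) = √(3840475926*(-1/245948) + 6561) = √(-1920237963/122974 + 6561) = √(-1113405549/122974) = I*√136919933982726/122974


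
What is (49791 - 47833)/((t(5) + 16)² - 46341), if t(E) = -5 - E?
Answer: -1958/46305 ≈ -0.042285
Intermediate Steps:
(49791 - 47833)/((t(5) + 16)² - 46341) = (49791 - 47833)/(((-5 - 1*5) + 16)² - 46341) = 1958/(((-5 - 5) + 16)² - 46341) = 1958/((-10 + 16)² - 46341) = 1958/(6² - 46341) = 1958/(36 - 46341) = 1958/(-46305) = 1958*(-1/46305) = -1958/46305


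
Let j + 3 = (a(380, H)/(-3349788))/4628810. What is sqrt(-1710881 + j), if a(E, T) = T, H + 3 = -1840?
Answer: I*sqrt(102833336619705974886443401653390)/7752766096140 ≈ 1308.0*I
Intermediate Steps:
H = -1843 (H = -3 - 1840 = -1843)
j = -46516596574997/15505532192280 (j = -3 - 1843/(-3349788)/4628810 = -3 - 1843*(-1/3349788)*(1/4628810) = -3 + (1843/3349788)*(1/4628810) = -3 + 1843/15505532192280 = -46516596574997/15505532192280 ≈ -3.0000)
sqrt(-1710881 + j) = sqrt(-1710881 - 46516596574997/15505532192280) = sqrt(-26528166939256773677/15505532192280) = I*sqrt(102833336619705974886443401653390)/7752766096140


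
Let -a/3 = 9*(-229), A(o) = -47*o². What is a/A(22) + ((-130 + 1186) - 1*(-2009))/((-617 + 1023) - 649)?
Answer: -71225089/5527764 ≈ -12.885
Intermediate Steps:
a = 6183 (a = -27*(-229) = -3*(-2061) = 6183)
a/A(22) + ((-130 + 1186) - 1*(-2009))/((-617 + 1023) - 649) = 6183/((-47*22²)) + ((-130 + 1186) - 1*(-2009))/((-617 + 1023) - 649) = 6183/((-47*484)) + (1056 + 2009)/(406 - 649) = 6183/(-22748) + 3065/(-243) = 6183*(-1/22748) + 3065*(-1/243) = -6183/22748 - 3065/243 = -71225089/5527764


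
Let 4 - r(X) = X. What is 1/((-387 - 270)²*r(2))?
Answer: 1/863298 ≈ 1.1583e-6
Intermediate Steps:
r(X) = 4 - X
1/((-387 - 270)²*r(2)) = 1/((-387 - 270)²*(4 - 1*2)) = 1/((-657)²*(4 - 2)) = 1/(431649*2) = 1/863298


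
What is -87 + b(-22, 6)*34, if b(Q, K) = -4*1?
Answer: -223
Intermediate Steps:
b(Q, K) = -4
-87 + b(-22, 6)*34 = -87 - 4*34 = -87 - 136 = -223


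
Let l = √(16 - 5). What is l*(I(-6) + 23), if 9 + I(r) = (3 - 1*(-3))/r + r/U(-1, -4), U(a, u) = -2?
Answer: 16*√11 ≈ 53.066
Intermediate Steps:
I(r) = -9 + 6/r - r/2 (I(r) = -9 + ((3 - 1*(-3))/r + r/(-2)) = -9 + ((3 + 3)/r + r*(-½)) = -9 + (6/r - r/2) = -9 + 6/r - r/2)
l = √11 ≈ 3.3166
l*(I(-6) + 23) = √11*((-9 + 6/(-6) - ½*(-6)) + 23) = √11*((-9 + 6*(-⅙) + 3) + 23) = √11*((-9 - 1 + 3) + 23) = √11*(-7 + 23) = √11*16 = 16*√11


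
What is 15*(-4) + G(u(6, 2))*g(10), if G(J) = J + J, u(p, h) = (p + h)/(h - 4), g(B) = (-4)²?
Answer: -188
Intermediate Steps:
g(B) = 16
u(p, h) = (h + p)/(-4 + h)
G(J) = 2*J
15*(-4) + G(u(6, 2))*g(10) = 15*(-4) + (2*((2 + 6)/(-4 + 2)))*16 = -60 + (2*(8/(-2)))*16 = -60 + (2*(-½*8))*16 = -60 + (2*(-4))*16 = -60 - 8*16 = -60 - 128 = -188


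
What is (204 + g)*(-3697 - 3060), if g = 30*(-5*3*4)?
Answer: 10784172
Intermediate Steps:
g = -1800 (g = 30*(-15*4) = 30*(-60) = -1800)
(204 + g)*(-3697 - 3060) = (204 - 1800)*(-3697 - 3060) = -1596*(-6757) = 10784172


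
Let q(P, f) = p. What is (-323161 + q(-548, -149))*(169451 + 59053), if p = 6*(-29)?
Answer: -73883340840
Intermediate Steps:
p = -174
q(P, f) = -174
(-323161 + q(-548, -149))*(169451 + 59053) = (-323161 - 174)*(169451 + 59053) = -323335*228504 = -73883340840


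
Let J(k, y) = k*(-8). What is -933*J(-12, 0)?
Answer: -89568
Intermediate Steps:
J(k, y) = -8*k
-933*J(-12, 0) = -(-7464)*(-12) = -933*96 = -89568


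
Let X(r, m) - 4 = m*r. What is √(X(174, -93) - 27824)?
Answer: 7*I*√898 ≈ 209.77*I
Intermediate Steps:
X(r, m) = 4 + m*r
√(X(174, -93) - 27824) = √((4 - 93*174) - 27824) = √((4 - 16182) - 27824) = √(-16178 - 27824) = √(-44002) = 7*I*√898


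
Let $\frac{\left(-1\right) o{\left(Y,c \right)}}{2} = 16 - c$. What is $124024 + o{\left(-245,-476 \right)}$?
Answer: $123040$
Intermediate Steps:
$o{\left(Y,c \right)} = -32 + 2 c$ ($o{\left(Y,c \right)} = - 2 \left(16 - c\right) = -32 + 2 c$)
$124024 + o{\left(-245,-476 \right)} = 124024 + \left(-32 + 2 \left(-476\right)\right) = 124024 - 984 = 123040$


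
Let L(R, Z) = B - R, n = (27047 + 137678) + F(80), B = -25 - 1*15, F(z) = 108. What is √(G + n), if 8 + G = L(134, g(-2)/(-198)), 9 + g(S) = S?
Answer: √164651 ≈ 405.77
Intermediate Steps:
g(S) = -9 + S
B = -40 (B = -25 - 15 = -40)
n = 164833 (n = (27047 + 137678) + 108 = 164725 + 108 = 164833)
L(R, Z) = -40 - R
G = -182 (G = -8 + (-40 - 1*134) = -8 + (-40 - 134) = -8 - 174 = -182)
√(G + n) = √(-182 + 164833) = √164651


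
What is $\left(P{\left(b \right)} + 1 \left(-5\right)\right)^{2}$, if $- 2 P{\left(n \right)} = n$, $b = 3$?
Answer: $\frac{169}{4} \approx 42.25$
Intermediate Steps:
$P{\left(n \right)} = - \frac{n}{2}$
$\left(P{\left(b \right)} + 1 \left(-5\right)\right)^{2} = \left(\left(- \frac{1}{2}\right) 3 + 1 \left(-5\right)\right)^{2} = \left(- \frac{3}{2} - 5\right)^{2} = \left(- \frac{13}{2}\right)^{2} = \frac{169}{4}$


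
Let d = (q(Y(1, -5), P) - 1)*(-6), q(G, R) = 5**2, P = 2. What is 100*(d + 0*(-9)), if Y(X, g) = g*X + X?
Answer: -14400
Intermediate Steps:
Y(X, g) = X + X*g (Y(X, g) = X*g + X = X + X*g)
q(G, R) = 25
d = -144 (d = (25 - 1)*(-6) = 24*(-6) = -144)
100*(d + 0*(-9)) = 100*(-144 + 0*(-9)) = 100*(-144 + 0) = 100*(-144) = -14400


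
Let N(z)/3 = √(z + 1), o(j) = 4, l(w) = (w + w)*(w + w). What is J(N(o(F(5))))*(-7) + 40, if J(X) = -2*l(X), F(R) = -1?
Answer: 2560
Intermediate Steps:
l(w) = 4*w² (l(w) = (2*w)*(2*w) = 4*w²)
N(z) = 3*√(1 + z) (N(z) = 3*√(z + 1) = 3*√(1 + z))
J(X) = -8*X²
J(N(o(F(5))))*(-7) + 40 = -8*(3*√(1 + 4))²*(-7) + 40 = -8*(3*√5)²*(-7) + 40 = -8*45*(-7) + 40 = -360*(-7) + 40 = 2520 + 40 = 2560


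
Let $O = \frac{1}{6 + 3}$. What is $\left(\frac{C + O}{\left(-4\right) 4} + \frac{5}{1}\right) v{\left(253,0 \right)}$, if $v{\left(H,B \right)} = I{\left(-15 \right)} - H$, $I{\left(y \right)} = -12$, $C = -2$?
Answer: $- \frac{195305}{144} \approx -1356.3$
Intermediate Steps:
$O = \frac{1}{9} \approx 0.11111$
$v{\left(H,B \right)} = -12 - H$
$\left(\frac{C + O}{\left(-4\right) 4} + \frac{5}{1}\right) v{\left(253,0 \right)} = \left(\frac{-2 + \frac{1}{9}}{\left(-4\right) 4} + \frac{5}{1}\right) \left(-12 - 253\right) = \left(- \frac{17}{9 \left(-16\right)} + 5 \cdot 1\right) \left(-12 - 253\right) = \left(\left(- \frac{17}{9}\right) \left(- \frac{1}{16}\right) + 5\right) \left(-265\right) = \left(\frac{17}{144} + 5\right) \left(-265\right) = \frac{737}{144} \left(-265\right) = - \frac{195305}{144}$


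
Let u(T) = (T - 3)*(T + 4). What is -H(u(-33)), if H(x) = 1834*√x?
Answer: -11004*√29 ≈ -59258.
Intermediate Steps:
u(T) = (-3 + T)*(4 + T)
-H(u(-33)) = -1834*√(-12 - 33 + (-33)²) = -1834*√(-12 - 33 + 1089) = -1834*√1044 = -1834*6*√29 = -11004*√29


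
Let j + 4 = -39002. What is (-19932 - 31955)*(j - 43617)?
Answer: 4287059601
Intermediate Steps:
j = -39006 (j = -4 - 39002 = -39006)
(-19932 - 31955)*(j - 43617) = (-19932 - 31955)*(-39006 - 43617) = -51887*(-82623) = 4287059601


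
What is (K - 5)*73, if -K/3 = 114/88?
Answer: -28543/44 ≈ -648.70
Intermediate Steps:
K = -171/44 (K = -342/88 = -3*57/44 = -171/44 ≈ -3.8864)
(K - 5)*73 = (-171/44 - 5)*73 = -391/44*73 = -28543/44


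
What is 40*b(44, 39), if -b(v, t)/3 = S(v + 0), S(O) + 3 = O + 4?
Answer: -5400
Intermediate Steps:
S(O) = 1 + O (S(O) = -3 + (O + 4) = -3 + (4 + O) = 1 + O)
b(v, t) = -3 - 3*v (b(v, t) = -3*(1 + (v + 0)) = -3*(1 + v) = -3 - 3*v)
40*b(44, 39) = 40*(-3 - 3*44) = 40*(-3 - 132) = 40*(-135) = -5400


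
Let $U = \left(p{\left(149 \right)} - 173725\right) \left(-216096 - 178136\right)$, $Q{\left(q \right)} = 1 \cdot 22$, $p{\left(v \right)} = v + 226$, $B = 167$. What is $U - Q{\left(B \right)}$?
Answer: $68340117178$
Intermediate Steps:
$p{\left(v \right)} = 226 + v$
$Q{\left(q \right)} = 22$
$U = 68340117200$ ($U = \left(\left(226 + 149\right) - 173725\right) \left(-216096 - 178136\right) = \left(375 - 173725\right) \left(-394232\right) = \left(-173350\right) \left(-394232\right) = 68340117200$)
$U - Q{\left(B \right)} = 68340117200 - 22 = 68340117178$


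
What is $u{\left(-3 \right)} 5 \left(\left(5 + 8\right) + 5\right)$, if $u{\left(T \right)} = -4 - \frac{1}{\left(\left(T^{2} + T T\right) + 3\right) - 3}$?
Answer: $-365$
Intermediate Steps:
$u{\left(T \right)} = -4 - \frac{1}{2 T^{2}}$ ($u{\left(T \right)} = -4 - \frac{1}{\left(\left(T^{2} + T^{2}\right) + 3\right) - 3} = -4 - \frac{1}{\left(2 T^{2} + 3\right) - 3} = -4 - \frac{1}{\left(3 + 2 T^{2}\right) - 3} = -4 - \frac{1}{2 T^{2}}$)
$u{\left(-3 \right)} 5 \left(\left(5 + 8\right) + 5\right) = \left(-4 - \frac{1}{2 \cdot 9}\right) 5 \left(\left(5 + 8\right) + 5\right) = \left(-4 - \frac{1}{18}\right) 5 \left(13 + 5\right) = \left(-4 - \frac{1}{18}\right) 5 \cdot 18 = \left(- \frac{73}{18}\right) 5 \cdot 18 = \left(- \frac{365}{18}\right) 18 = -365$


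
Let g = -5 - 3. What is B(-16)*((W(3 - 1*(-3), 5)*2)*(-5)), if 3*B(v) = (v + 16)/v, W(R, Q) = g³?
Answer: 0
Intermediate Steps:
g = -8
W(R, Q) = -512 (W(R, Q) = (-8)³ = -512)
B(v) = (16 + v)/(3*v) (B(v) = ((v + 16)/v)/3 = ((16 + v)/v)/3 = (16 + v)/(3*v))
B(-16)*((W(3 - 1*(-3), 5)*2)*(-5)) = ((⅓)*(16 - 16)/(-16))*(-512*2*(-5)) = ((⅓)*(-1/16)*0)*(-1024*(-5)) = 0*5120 = 0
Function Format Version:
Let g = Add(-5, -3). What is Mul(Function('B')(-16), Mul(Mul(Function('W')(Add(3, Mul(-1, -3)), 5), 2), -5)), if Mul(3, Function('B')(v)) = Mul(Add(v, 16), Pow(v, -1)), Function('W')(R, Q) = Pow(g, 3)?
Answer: 0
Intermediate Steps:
g = -8
Function('W')(R, Q) = -512 (Function('W')(R, Q) = Pow(-8, 3) = -512)
Function('B')(v) = Mul(Rational(1, 3), Pow(v, -1), Add(16, v)) (Function('B')(v) = Mul(Rational(1, 3), Mul(Add(v, 16), Pow(v, -1))) = Mul(Rational(1, 3), Mul(Add(16, v), Pow(v, -1))) = Mul(Rational(1, 3), Mul(Pow(v, -1), Add(16, v))) = Mul(Rational(1, 3), Pow(v, -1), Add(16, v)))
Mul(Function('B')(-16), Mul(Mul(Function('W')(Add(3, Mul(-1, -3)), 5), 2), -5)) = Mul(Mul(Rational(1, 3), Pow(-16, -1), Add(16, -16)), Mul(Mul(-512, 2), -5)) = Mul(Mul(Rational(1, 3), Rational(-1, 16), 0), Mul(-1024, -5)) = Mul(0, 5120) = 0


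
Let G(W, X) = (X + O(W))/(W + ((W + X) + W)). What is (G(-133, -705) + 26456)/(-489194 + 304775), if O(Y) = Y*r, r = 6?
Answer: -9736309/67866192 ≈ -0.14346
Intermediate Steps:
O(Y) = 6*Y (O(Y) = Y*6 = 6*Y)
G(W, X) = (X + 6*W)/(X + 3*W) (G(W, X) = (X + 6*W)/(W + ((W + X) + W)) = (X + 6*W)/(W + (X + 2*W)) = (X + 6*W)/(X + 3*W))
(G(-133, -705) + 26456)/(-489194 + 304775) = ((-705 + 6*(-133))/(-705 + 3*(-133)) + 26456)/(-489194 + 304775) = ((-705 - 798)/(-705 - 399) + 26456)/(-184419) = (-1503/(-1104) + 26456)*(-1/184419) = (-1/1104*(-1503) + 26456)*(-1/184419) = (501/368 + 26456)*(-1/184419) = (9736309/368)*(-1/184419) = -9736309/67866192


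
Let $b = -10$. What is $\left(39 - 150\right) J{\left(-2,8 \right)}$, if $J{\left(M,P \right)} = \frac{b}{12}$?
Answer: $\frac{185}{2} \approx 92.5$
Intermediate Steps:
$J{\left(M,P \right)} = - \frac{5}{6}$ ($J{\left(M,P \right)} = - \frac{10}{12} = \left(-10\right) \frac{1}{12} = - \frac{5}{6}$)
$\left(39 - 150\right) J{\left(-2,8 \right)} = \left(39 - 150\right) \left(- \frac{5}{6}\right) = \left(-111\right) \left(- \frac{5}{6}\right) = \frac{185}{2}$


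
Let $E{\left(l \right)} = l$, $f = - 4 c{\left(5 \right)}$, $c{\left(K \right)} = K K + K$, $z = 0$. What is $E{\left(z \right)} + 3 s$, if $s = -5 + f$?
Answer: $-375$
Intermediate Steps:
$c{\left(K \right)} = K + K^{2}$ ($c{\left(K \right)} = K^{2} + K = K + K^{2}$)
$f = -120$ ($f = - 4 \cdot 5 \left(1 + 5\right) = - 4 \cdot 5 \cdot 6 = \left(-4\right) 30 = -120$)
$s = -125$ ($s = -5 - 120 = -125$)
$E{\left(z \right)} + 3 s = 0 + 3 \left(-125\right) = 0 - 375 = -375$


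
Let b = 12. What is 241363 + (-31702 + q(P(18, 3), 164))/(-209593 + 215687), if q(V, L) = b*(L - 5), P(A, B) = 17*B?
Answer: 735418164/3047 ≈ 2.4136e+5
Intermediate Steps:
q(V, L) = -60 + 12*L (q(V, L) = 12*(L - 5) = 12*(-5 + L) = -60 + 12*L)
241363 + (-31702 + q(P(18, 3), 164))/(-209593 + 215687) = 241363 + (-31702 + (-60 + 12*164))/(-209593 + 215687) = 241363 + (-31702 + (-60 + 1968))/6094 = 241363 + (-31702 + 1908)*(1/6094) = 241363 - 29794*1/6094 = 241363 - 14897/3047 = 735418164/3047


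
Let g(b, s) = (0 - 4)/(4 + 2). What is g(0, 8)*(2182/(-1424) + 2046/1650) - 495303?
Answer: -13224584897/26700 ≈ -4.9530e+5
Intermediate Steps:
g(b, s) = -⅔ (g(b, s) = -4/6 = -4*⅙ = -⅔)
g(0, 8)*(2182/(-1424) + 2046/1650) - 495303 = -2*(2182/(-1424) + 2046/1650)/3 - 495303 = -2*(2182*(-1/1424) + 2046*(1/1650))/3 - 495303 = -2*(-1091/712 + 31/25)/3 - 495303 = -⅔*(-5203/17800) - 495303 = 5203/26700 - 495303 = -13224584897/26700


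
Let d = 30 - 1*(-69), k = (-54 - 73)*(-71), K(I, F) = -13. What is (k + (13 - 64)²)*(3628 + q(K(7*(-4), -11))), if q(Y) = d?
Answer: 43300286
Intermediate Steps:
k = 9017 (k = -127*(-71) = 9017)
d = 99 (d = 30 + 69 = 99)
q(Y) = 99
(k + (13 - 64)²)*(3628 + q(K(7*(-4), -11))) = (9017 + (13 - 64)²)*(3628 + 99) = (9017 + (-51)²)*3727 = (9017 + 2601)*3727 = 11618*3727 = 43300286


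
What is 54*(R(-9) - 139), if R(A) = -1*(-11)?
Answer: -6912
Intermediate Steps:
R(A) = 11
54*(R(-9) - 139) = 54*(11 - 139) = 54*(-128) = -6912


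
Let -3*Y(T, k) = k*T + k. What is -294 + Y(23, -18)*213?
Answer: 30378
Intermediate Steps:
Y(T, k) = -k/3 - T*k/3 (Y(T, k) = -(k*T + k)/3 = -(T*k + k)/3 = -(k + T*k)/3 = -k/3 - T*k/3)
-294 + Y(23, -18)*213 = -294 - ⅓*(-18)*(1 + 23)*213 = -294 - ⅓*(-18)*24*213 = -294 + 144*213 = -294 + 30672 = 30378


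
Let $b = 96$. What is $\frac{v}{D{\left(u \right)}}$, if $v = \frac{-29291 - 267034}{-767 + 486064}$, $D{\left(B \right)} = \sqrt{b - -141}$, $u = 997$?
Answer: $- \frac{98775 \sqrt{237}}{38338463} \approx -0.039663$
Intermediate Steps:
$D{\left(B \right)} = \sqrt{237}$ ($D{\left(B \right)} = \sqrt{96 - -141} = \sqrt{96 + \left(-110 + 251\right)} = \sqrt{96 + 141} = \sqrt{237}$)
$v = - \frac{296325}{485297} \approx -0.61061$
$\frac{v}{D{\left(u \right)}} = - \frac{296325}{485297 \sqrt{237}} = - \frac{296325 \frac{\sqrt{237}}{237}}{485297} = - \frac{98775 \sqrt{237}}{38338463}$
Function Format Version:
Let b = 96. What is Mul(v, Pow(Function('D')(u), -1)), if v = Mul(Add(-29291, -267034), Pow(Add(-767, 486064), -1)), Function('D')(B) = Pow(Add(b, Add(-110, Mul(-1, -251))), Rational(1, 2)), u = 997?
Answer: Mul(Rational(-98775, 38338463), Pow(237, Rational(1, 2))) ≈ -0.039663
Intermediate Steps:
Function('D')(B) = Pow(237, Rational(1, 2)) (Function('D')(B) = Pow(Add(96, Add(-110, Mul(-1, -251))), Rational(1, 2)) = Pow(Add(96, Add(-110, 251)), Rational(1, 2)) = Pow(Add(96, 141), Rational(1, 2)) = Pow(237, Rational(1, 2)))
v = Rational(-296325, 485297) (v = Mul(-296325, Pow(485297, -1)) = Mul(-296325, Rational(1, 485297)) = Rational(-296325, 485297) ≈ -0.61061)
Mul(v, Pow(Function('D')(u), -1)) = Mul(Rational(-296325, 485297), Pow(Pow(237, Rational(1, 2)), -1)) = Mul(Rational(-296325, 485297), Mul(Rational(1, 237), Pow(237, Rational(1, 2)))) = Mul(Rational(-98775, 38338463), Pow(237, Rational(1, 2)))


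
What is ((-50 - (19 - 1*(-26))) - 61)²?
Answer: 24336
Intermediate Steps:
((-50 - (19 - 1*(-26))) - 61)² = ((-50 - (19 + 26)) - 61)² = ((-50 - 1*45) - 61)² = ((-50 - 45) - 61)² = (-95 - 61)² = (-156)² = 24336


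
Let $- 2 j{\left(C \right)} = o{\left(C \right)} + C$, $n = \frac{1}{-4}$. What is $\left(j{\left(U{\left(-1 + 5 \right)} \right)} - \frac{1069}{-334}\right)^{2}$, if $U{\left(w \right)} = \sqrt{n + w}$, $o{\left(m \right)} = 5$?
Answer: $\frac{637359}{446224} - \frac{117 \sqrt{15}}{334} \approx 0.071635$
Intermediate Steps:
$n = - \frac{1}{4} \approx -0.25$
$U{\left(w \right)} = \sqrt{- \frac{1}{4} + w}$
$j{\left(C \right)} = - \frac{5}{2} - \frac{C}{2}$ ($j{\left(C \right)} = - \frac{5 + C}{2} = - \frac{5}{2} - \frac{C}{2}$)
$\left(j{\left(U{\left(-1 + 5 \right)} \right)} - \frac{1069}{-334}\right)^{2} = \left(\left(- \frac{5}{2} - \frac{\frac{1}{2} \sqrt{-1 + 4 \left(-1 + 5\right)}}{2}\right) - \frac{1069}{-334}\right)^{2} = \left(\left(- \frac{5}{2} - \frac{\frac{1}{2} \sqrt{-1 + 4 \cdot 4}}{2}\right) - - \frac{1069}{334}\right)^{2} = \left(\left(- \frac{5}{2} - \frac{\frac{1}{2} \sqrt{-1 + 16}}{2}\right) + \frac{1069}{334}\right)^{2} = \left(\left(- \frac{5}{2} - \frac{\frac{1}{2} \sqrt{15}}{2}\right) + \frac{1069}{334}\right)^{2} = \left(\left(- \frac{5}{2} - \frac{\sqrt{15}}{4}\right) + \frac{1069}{334}\right)^{2} = \left(\frac{117}{167} - \frac{\sqrt{15}}{4}\right)^{2}$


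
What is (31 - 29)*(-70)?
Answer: -140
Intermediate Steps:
(31 - 29)*(-70) = 2*(-70) = -140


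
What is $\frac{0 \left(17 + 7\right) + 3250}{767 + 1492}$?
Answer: $\frac{3250}{2259} \approx 1.4387$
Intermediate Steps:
$\frac{0 \left(17 + 7\right) + 3250}{767 + 1492} = \frac{0 \cdot 24 + 3250}{2259} = \left(0 + 3250\right) \frac{1}{2259} = 3250 \cdot \frac{1}{2259} = \frac{3250}{2259}$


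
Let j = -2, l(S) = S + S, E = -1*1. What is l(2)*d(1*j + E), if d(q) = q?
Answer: -12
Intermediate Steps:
E = -1
l(S) = 2*S
l(2)*d(1*j + E) = (2*2)*(1*(-2) - 1) = 4*(-2 - 1) = 4*(-3) = -12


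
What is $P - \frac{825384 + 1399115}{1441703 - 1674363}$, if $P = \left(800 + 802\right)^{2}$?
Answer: $\frac{597101779139}{232660} \approx 2.5664 \cdot 10^{6}$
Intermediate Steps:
$P = 2566404$ ($P = 1602^{2} = 2566404$)
$P - \frac{825384 + 1399115}{1441703 - 1674363} = 2566404 - \frac{825384 + 1399115}{1441703 - 1674363} = 2566404 - \frac{2224499}{-232660} = 2566404 - 2224499 \left(- \frac{1}{232660}\right) = 2566404 - - \frac{2224499}{232660} = 2566404 + \frac{2224499}{232660} = \frac{597101779139}{232660}$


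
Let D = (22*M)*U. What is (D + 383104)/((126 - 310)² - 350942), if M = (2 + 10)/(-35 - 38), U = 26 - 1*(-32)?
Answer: -28120/23287 ≈ -1.2075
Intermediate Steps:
U = 58 (U = 26 + 32 = 58)
M = -12/73 (M = 12/(-73) = 12*(-1/73) = -12/73 ≈ -0.16438)
D = -15312/73 (D = (22*(-12/73))*58 = -264/73*58 = -15312/73 ≈ -209.75)
(D + 383104)/((126 - 310)² - 350942) = (-15312/73 + 383104)/((126 - 310)² - 350942) = 27951280/(73*((-184)² - 350942)) = 27951280/(73*(33856 - 350942)) = (27951280/73)/(-317086) = (27951280/73)*(-1/317086) = -28120/23287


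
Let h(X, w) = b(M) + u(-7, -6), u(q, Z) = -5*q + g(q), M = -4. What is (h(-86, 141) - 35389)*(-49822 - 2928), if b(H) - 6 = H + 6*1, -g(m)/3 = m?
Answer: 1863393750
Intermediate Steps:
g(m) = -3*m
u(q, Z) = -8*q (u(q, Z) = -5*q - 3*q = -8*q)
b(H) = 12 + H (b(H) = 6 + (H + 6*1) = 6 + (H + 6) = 6 + (6 + H) = 12 + H)
h(X, w) = 64 (h(X, w) = (12 - 4) - 8*(-7) = 8 + 56 = 64)
(h(-86, 141) - 35389)*(-49822 - 2928) = (64 - 35389)*(-49822 - 2928) = -35325*(-52750) = 1863393750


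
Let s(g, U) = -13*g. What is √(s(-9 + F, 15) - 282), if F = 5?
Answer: I*√230 ≈ 15.166*I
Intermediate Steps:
√(s(-9 + F, 15) - 282) = √(-13*(-9 + 5) - 282) = √(-13*(-4) - 282) = √(52 - 282) = √(-230) = I*√230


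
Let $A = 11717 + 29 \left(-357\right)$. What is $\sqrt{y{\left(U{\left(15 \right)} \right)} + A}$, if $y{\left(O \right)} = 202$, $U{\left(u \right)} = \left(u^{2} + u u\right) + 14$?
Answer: $3 \sqrt{174} \approx 39.573$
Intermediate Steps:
$U{\left(u \right)} = 14 + 2 u^{2}$ ($U{\left(u \right)} = \left(u^{2} + u^{2}\right) + 14 = 2 u^{2} + 14 = 14 + 2 u^{2}$)
$A = 1364$ ($A = 11717 - 10353 = 1364$)
$\sqrt{y{\left(U{\left(15 \right)} \right)} + A} = \sqrt{202 + 1364} = \sqrt{1566} = 3 \sqrt{174}$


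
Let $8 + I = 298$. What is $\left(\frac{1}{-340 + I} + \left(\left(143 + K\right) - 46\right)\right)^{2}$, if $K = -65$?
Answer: $\frac{2556801}{2500} \approx 1022.7$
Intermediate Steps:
$I = 290$ ($I = -8 + 298 = 290$)
$\left(\frac{1}{-340 + I} + \left(\left(143 + K\right) - 46\right)\right)^{2} = \left(\frac{1}{-340 + 290} + \left(\left(143 - 65\right) - 46\right)\right)^{2} = \left(\frac{1}{-50} + \left(78 - 46\right)\right)^{2} = \left(- \frac{1}{50} + 32\right)^{2} = \left(\frac{1599}{50}\right)^{2} = \frac{2556801}{2500}$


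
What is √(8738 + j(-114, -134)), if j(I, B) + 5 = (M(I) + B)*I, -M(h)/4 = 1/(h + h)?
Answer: √24007 ≈ 154.94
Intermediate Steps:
M(h) = -2/h (M(h) = -4/(h + h) = -4*1/(2*h) = -2/h)
j(I, B) = -5 + I*(B - 2/I) (j(I, B) = -5 + (-2/I + B)*I = -5 + (B - 2/I)*I = -5 + I*(B - 2/I))
√(8738 + j(-114, -134)) = √(8738 + (-7 - 134*(-114))) = √(8738 + (-7 + 15276)) = √(8738 + 15269) = √24007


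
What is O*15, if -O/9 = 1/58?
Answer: -135/58 ≈ -2.3276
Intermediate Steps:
O = -9/58 ≈ -0.15517
O*15 = -9/58*15 = -135/58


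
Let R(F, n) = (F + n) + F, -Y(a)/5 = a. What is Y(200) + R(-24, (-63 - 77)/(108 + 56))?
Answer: -43003/41 ≈ -1048.9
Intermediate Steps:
Y(a) = -5*a
R(F, n) = n + 2*F
Y(200) + R(-24, (-63 - 77)/(108 + 56)) = -5*200 + ((-63 - 77)/(108 + 56) + 2*(-24)) = -1000 + (-140/164 - 48) = -1000 + (-140*1/164 - 48) = -1000 + (-35/41 - 48) = -1000 - 2003/41 = -43003/41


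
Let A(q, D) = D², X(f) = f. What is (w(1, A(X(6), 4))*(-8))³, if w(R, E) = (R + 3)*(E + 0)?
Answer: -134217728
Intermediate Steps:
w(R, E) = E*(3 + R) (w(R, E) = (3 + R)*E = E*(3 + R))
(w(1, A(X(6), 4))*(-8))³ = ((4²*(3 + 1))*(-8))³ = ((16*4)*(-8))³ = (64*(-8))³ = (-512)³ = -134217728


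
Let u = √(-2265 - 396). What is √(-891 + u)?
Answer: √(-891 + I*√2661) ≈ 0.86372 + 29.862*I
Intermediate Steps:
u = I*√2661 (u = √(-2661) = I*√2661 ≈ 51.585*I)
√(-891 + u) = √(-891 + I*√2661)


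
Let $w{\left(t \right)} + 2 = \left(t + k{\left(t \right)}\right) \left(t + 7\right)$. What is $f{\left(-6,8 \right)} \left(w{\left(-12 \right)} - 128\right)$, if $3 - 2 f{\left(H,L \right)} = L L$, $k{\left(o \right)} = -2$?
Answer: $1830$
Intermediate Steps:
$f{\left(H,L \right)} = \frac{3}{2} - \frac{L^{2}}{2}$ ($f{\left(H,L \right)} = \frac{3}{2} - \frac{L L}{2} = \frac{3}{2} - \frac{L^{2}}{2}$)
$w{\left(t \right)} = -2 + \left(-2 + t\right) \left(7 + t\right)$ ($w{\left(t \right)} = -2 + \left(t - 2\right) \left(t + 7\right) = -2 + \left(-2 + t\right) \left(7 + t\right)$)
$f{\left(-6,8 \right)} \left(w{\left(-12 \right)} - 128\right) = \left(\frac{3}{2} - \frac{8^{2}}{2}\right) \left(\left(-16 + \left(-12\right)^{2} + 5 \left(-12\right)\right) - 128\right) = \left(\frac{3}{2} - 32\right) \left(\left(-16 + 144 - 60\right) - 128\right) = \left(\frac{3}{2} - 32\right) \left(68 - 128\right) = \left(- \frac{61}{2}\right) \left(-60\right) = 1830$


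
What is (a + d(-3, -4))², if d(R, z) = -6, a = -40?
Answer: 2116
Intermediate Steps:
(a + d(-3, -4))² = (-40 - 6)² = (-46)² = 2116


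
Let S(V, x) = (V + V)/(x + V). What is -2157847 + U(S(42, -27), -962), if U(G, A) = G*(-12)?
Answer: -10789571/5 ≈ -2.1579e+6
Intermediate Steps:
S(V, x) = 2*V/(V + x) (S(V, x) = (2*V)/(V + x) = 2*V/(V + x))
U(G, A) = -12*G
-2157847 + U(S(42, -27), -962) = -2157847 - 24*42/(42 - 27) = -2157847 - 24*42/15 = -2157847 - 12*28/5 = -2157847 - 336/5 = -10789571/5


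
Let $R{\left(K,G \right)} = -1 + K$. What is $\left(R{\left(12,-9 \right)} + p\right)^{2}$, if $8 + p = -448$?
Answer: $198025$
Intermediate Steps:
$p = -456$ ($p = -8 - 448 = -456$)
$\left(R{\left(12,-9 \right)} + p\right)^{2} = \left(\left(-1 + 12\right) - 456\right)^{2} = \left(11 - 456\right)^{2} = \left(-445\right)^{2} = 198025$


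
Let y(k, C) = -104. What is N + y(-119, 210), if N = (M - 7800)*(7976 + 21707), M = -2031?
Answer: -291813677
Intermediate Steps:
N = -291813573 (N = (-2031 - 7800)*(7976 + 21707) = -9831*29683 = -291813573)
N + y(-119, 210) = -291813573 - 104 = -291813677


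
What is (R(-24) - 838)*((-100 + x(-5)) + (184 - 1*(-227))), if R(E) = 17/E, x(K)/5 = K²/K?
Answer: -2878447/12 ≈ -2.3987e+5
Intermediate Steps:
x(K) = 5*K (x(K) = 5*(K²/K) = 5*K)
(R(-24) - 838)*((-100 + x(-5)) + (184 - 1*(-227))) = (17/(-24) - 838)*((-100 + 5*(-5)) + (184 - 1*(-227))) = (17*(-1/24) - 838)*((-100 - 25) + (184 + 227)) = (-17/24 - 838)*(-125 + 411) = -20129/24*286 = -2878447/12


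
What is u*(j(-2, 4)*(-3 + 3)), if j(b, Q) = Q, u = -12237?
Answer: 0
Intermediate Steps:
u*(j(-2, 4)*(-3 + 3)) = -48948*(-3 + 3) = -48948*0 = -12237*0 = 0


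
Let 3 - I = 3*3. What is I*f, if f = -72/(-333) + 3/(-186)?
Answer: -1377/1147 ≈ -1.2005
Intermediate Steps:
f = 459/2294 (f = -72*(-1/333) + 3*(-1/186) = 8/37 - 1/62 = 459/2294 ≈ 0.20009)
I = -6 (I = 3 - 3*3 = 3 - 1*9 = 3 - 9 = -6)
I*f = -6*459/2294 = -1377/1147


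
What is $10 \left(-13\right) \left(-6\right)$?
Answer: $780$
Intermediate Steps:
$10 \left(-13\right) \left(-6\right) = \left(-130\right) \left(-6\right) = 780$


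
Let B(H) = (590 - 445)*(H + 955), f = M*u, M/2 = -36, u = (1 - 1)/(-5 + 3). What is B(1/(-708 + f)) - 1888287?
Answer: -1238867041/708 ≈ -1.7498e+6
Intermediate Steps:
u = 0 (u = 0/(-2) = 0*(-½) = 0)
M = -72 (M = 2*(-36) = -72)
f = 0 (f = -72*0 = 0)
B(H) = 138475 + 145*H (B(H) = 145*(955 + H) = 138475 + 145*H)
B(1/(-708 + f)) - 1888287 = (138475 + 145/(-708 + 0)) - 1888287 = (138475 + 145/(-708)) - 1888287 = (138475 + 145*(-1/708)) - 1888287 = (138475 - 145/708) - 1888287 = 98040155/708 - 1888287 = -1238867041/708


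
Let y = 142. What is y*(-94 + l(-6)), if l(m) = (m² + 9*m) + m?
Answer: -16756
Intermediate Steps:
l(m) = m² + 10*m
y*(-94 + l(-6)) = 142*(-94 - 6*(10 - 6)) = 142*(-94 - 6*4) = 142*(-94 - 24) = 142*(-118) = -16756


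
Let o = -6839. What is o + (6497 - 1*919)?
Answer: -1261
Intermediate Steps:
o + (6497 - 1*919) = -6839 + (6497 - 1*919) = -6839 + (6497 - 919) = -6839 + 5578 = -1261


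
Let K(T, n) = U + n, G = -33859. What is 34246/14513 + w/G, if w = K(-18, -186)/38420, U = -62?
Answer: 11137337590776/4719855381535 ≈ 2.3597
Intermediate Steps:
K(T, n) = -62 + n
w = -62/9605 (w = (-62 - 186)/38420 = -248*1/38420 = -62/9605 ≈ -0.0064550)
34246/14513 + w/G = 34246/14513 - 62/9605/(-33859) = 34246*(1/14513) - 62/9605*(-1/33859) = 34246/14513 + 62/325215695 = 11137337590776/4719855381535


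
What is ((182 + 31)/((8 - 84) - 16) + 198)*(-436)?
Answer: -1962327/23 ≈ -85319.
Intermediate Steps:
((182 + 31)/((8 - 84) - 16) + 198)*(-436) = (213/(-76 - 16) + 198)*(-436) = (213/(-92) + 198)*(-436) = (213*(-1/92) + 198)*(-436) = (-213/92 + 198)*(-436) = (18003/92)*(-436) = -1962327/23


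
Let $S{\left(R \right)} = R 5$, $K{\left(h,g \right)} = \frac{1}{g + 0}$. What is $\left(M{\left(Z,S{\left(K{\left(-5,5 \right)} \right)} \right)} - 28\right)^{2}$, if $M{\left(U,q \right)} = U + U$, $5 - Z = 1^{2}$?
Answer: $400$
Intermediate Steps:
$K{\left(h,g \right)} = \frac{1}{g}$
$S{\left(R \right)} = 5 R$
$Z = 4$ ($Z = 5 - 1^{2} = 5 - 1 = 4$)
$M{\left(U,q \right)} = 2 U$
$\left(M{\left(Z,S{\left(K{\left(-5,5 \right)} \right)} \right)} - 28\right)^{2} = \left(2 \cdot 4 - 28\right)^{2} = \left(8 - 28\right)^{2} = \left(-20\right)^{2} = 400$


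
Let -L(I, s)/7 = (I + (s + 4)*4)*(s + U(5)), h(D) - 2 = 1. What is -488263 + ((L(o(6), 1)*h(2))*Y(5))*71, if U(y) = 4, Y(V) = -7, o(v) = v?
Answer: 868547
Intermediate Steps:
h(D) = 3 (h(D) = 2 + 1 = 3)
L(I, s) = -7*(4 + s)*(16 + I + 4*s) (L(I, s) = -7*(I + (s + 4)*4)*(s + 4) = -7*(I + (4 + s)*4)*(4 + s) = -7*(I + (16 + 4*s))*(4 + s) = -7*(16 + I + 4*s)*(4 + s) = -7*(4 + s)*(16 + I + 4*s))
-488263 + ((L(o(6), 1)*h(2))*Y(5))*71 = -488263 + (((-448 - 224*1 - 28*6 - 28*1² - 7*6*1)*3)*(-7))*71 = -488263 + (((-448 - 224 - 168 - 28*1 - 42)*3)*(-7))*71 = -488263 + (((-448 - 224 - 168 - 28 - 42)*3)*(-7))*71 = -488263 + (-910*3*(-7))*71 = -488263 - 2730*(-7)*71 = -488263 + 19110*71 = -488263 + 1356810 = 868547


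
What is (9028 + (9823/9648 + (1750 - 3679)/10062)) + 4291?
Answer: 71836914121/5393232 ≈ 13320.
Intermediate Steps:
(9028 + (9823/9648 + (1750 - 3679)/10062)) + 4291 = (9028 + (9823*(1/9648) - 1929*1/10062)) + 4291 = (9028 + (9823/9648 - 643/3354)) + 4291 = (9028 + 4457113/5393232) + 4291 = 48694555609/5393232 + 4291 = 71836914121/5393232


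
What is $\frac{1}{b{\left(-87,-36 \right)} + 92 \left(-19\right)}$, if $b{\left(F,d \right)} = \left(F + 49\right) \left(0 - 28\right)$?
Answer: $- \frac{1}{684} \approx -0.001462$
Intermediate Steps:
$b{\left(F,d \right)} = -1372 - 28 F$ ($b{\left(F,d \right)} = \left(49 + F\right) \left(-28\right) = -1372 - 28 F$)
$\frac{1}{b{\left(-87,-36 \right)} + 92 \left(-19\right)} = \frac{1}{\left(-1372 - -2436\right) + 92 \left(-19\right)} = \frac{1}{\left(-1372 + 2436\right) - 1748} = \frac{1}{1064 - 1748} = \frac{1}{-684} = - \frac{1}{684}$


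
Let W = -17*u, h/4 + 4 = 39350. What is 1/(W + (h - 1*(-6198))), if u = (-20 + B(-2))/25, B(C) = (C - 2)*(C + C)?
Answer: 25/4089618 ≈ 6.1130e-6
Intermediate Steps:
h = 157384 (h = -16 + 4*39350 = -16 + 157400 = 157384)
B(C) = 2*C*(-2 + C) (B(C) = (-2 + C)*(2*C) = 2*C*(-2 + C))
u = -4/25 (u = (-20 + 2*(-2)*(-2 - 2))/25 = (-20 + 2*(-2)*(-4))*(1/25) = (-20 + 16)*(1/25) = -4*1/25 = -4/25 ≈ -0.16000)
W = 68/25 (W = -17*(-4/25) = 68/25 ≈ 2.7200)
1/(W + (h - 1*(-6198))) = 1/(68/25 + (157384 - 1*(-6198))) = 1/(68/25 + (157384 + 6198)) = 1/(68/25 + 163582) = 1/(4089618/25) = 25/4089618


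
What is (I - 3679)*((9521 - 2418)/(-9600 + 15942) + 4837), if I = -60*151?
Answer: -390875284823/6342 ≈ -6.1633e+7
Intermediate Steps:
I = -9060
(I - 3679)*((9521 - 2418)/(-9600 + 15942) + 4837) = (-9060 - 3679)*((9521 - 2418)/(-9600 + 15942) + 4837) = -12739*(7103/6342 + 4837) = -12739*30683357/6342 = -390875284823/6342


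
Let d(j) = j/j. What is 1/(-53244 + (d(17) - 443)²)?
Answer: 1/142120 ≈ 7.0363e-6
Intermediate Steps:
d(j) = 1
1/(-53244 + (d(17) - 443)²) = 1/(-53244 + (1 - 443)²) = 1/(-53244 + (-442)²) = 1/(-53244 + 195364) = 1/142120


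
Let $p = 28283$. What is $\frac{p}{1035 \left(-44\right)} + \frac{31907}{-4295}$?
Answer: $- \frac{314904053}{39118860} \approx -8.0499$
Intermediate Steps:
$\frac{p}{1035 \left(-44\right)} + \frac{31907}{-4295} = \frac{28283}{1035 \left(-44\right)} + \frac{31907}{-4295} = \frac{28283}{-45540} + 31907 \left(- \frac{1}{4295}\right) = 28283 \left(- \frac{1}{45540}\right) - \frac{31907}{4295} = - \frac{28283}{45540} - \frac{31907}{4295} = - \frac{314904053}{39118860}$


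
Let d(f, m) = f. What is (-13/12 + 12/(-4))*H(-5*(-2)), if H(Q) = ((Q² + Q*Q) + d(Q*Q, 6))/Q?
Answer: -245/2 ≈ -122.50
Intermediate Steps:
H(Q) = 3*Q (H(Q) = ((Q² + Q*Q) + Q*Q)/Q = ((Q² + Q²) + Q²)/Q = (2*Q² + Q²)/Q = (3*Q²)/Q = 3*Q)
(-13/12 + 12/(-4))*H(-5*(-2)) = (-13/12 + 12/(-4))*(3*(-5*(-2))) = (-13*1/12 + 12*(-¼))*(3*10) = (-13/12 - 3)*30 = -49/12*30 = -245/2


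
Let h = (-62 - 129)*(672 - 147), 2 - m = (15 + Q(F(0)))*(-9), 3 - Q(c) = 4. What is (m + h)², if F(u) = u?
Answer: 10029421609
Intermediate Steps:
Q(c) = -1 (Q(c) = 3 - 1*4 = 3 - 4 = -1)
m = 128 (m = 2 - (15 - 1)*(-9) = 2 - 14*(-9) = 2 - 1*(-126) = 2 + 126 = 128)
h = -100275 (h = -191*525 = -100275)
(m + h)² = (128 - 100275)² = (-100147)² = 10029421609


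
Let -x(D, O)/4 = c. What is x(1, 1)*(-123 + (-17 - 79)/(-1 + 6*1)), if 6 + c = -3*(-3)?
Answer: 8532/5 ≈ 1706.4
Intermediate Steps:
c = 3 (c = -6 - 3*(-3) = -6 + 9 = 3)
x(D, O) = -12 (x(D, O) = -4*3 = -12)
x(1, 1)*(-123 + (-17 - 79)/(-1 + 6*1)) = -12*(-123 + (-17 - 79)/(-1 + 6*1)) = -12*(-123 - 96/(-1 + 6)) = -12*(-123 - 96/5) = -12*(-711/5) = 8532/5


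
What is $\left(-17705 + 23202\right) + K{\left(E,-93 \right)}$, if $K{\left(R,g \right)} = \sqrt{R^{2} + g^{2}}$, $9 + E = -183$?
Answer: $5497 + 3 \sqrt{5057} \approx 5710.3$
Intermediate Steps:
$E = -192$ ($E = -9 - 183 = -192$)
$\left(-17705 + 23202\right) + K{\left(E,-93 \right)} = \left(-17705 + 23202\right) + \sqrt{\left(-192\right)^{2} + \left(-93\right)^{2}} = 5497 + \sqrt{36864 + 8649} = 5497 + \sqrt{45513} = 5497 + 3 \sqrt{5057}$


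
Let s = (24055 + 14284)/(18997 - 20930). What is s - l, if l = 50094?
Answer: -96870041/1933 ≈ -50114.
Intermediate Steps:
s = -38339/1933 (s = 38339/(-1933) = 38339*(-1/1933) = -38339/1933 ≈ -19.834)
s - l = -38339/1933 - 1*50094 = -38339/1933 - 50094 = -96870041/1933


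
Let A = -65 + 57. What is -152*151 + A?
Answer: -22960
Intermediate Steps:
A = -8
-152*151 + A = -152*151 - 8 = -22952 - 8 = -22960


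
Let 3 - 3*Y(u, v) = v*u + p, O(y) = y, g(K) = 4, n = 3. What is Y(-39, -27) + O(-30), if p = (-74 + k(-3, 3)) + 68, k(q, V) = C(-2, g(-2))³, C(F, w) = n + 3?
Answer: -450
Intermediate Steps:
C(F, w) = 6 (C(F, w) = 3 + 3 = 6)
k(q, V) = 216 (k(q, V) = 6³ = 216)
p = 210 (p = (-74 + 216) + 68 = 142 + 68 = 210)
Y(u, v) = -69 - u*v/3 (Y(u, v) = 1 - (v*u + 210)/3 = 1 - (u*v + 210)/3 = 1 - (210 + u*v)/3 = 1 + (-70 - u*v/3) = -69 - u*v/3)
Y(-39, -27) + O(-30) = (-69 - ⅓*(-39)*(-27)) - 30 = (-69 - 351) - 30 = -420 - 30 = -450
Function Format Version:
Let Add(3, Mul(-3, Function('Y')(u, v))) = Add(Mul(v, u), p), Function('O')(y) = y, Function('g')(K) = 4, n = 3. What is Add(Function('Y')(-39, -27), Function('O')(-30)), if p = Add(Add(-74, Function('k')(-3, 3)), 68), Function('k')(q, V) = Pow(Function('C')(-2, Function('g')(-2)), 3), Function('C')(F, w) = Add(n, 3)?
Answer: -450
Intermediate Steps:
Function('C')(F, w) = 6 (Function('C')(F, w) = Add(3, 3) = 6)
Function('k')(q, V) = 216 (Function('k')(q, V) = Pow(6, 3) = 216)
p = 210 (p = Add(Add(-74, 216), 68) = Add(142, 68) = 210)
Function('Y')(u, v) = Add(-69, Mul(Rational(-1, 3), u, v)) (Function('Y')(u, v) = Add(1, Mul(Rational(-1, 3), Add(Mul(v, u), 210))) = Add(1, Mul(Rational(-1, 3), Add(Mul(u, v), 210))) = Add(1, Mul(Rational(-1, 3), Add(210, Mul(u, v)))) = Add(1, Add(-70, Mul(Rational(-1, 3), u, v))) = Add(-69, Mul(Rational(-1, 3), u, v)))
Add(Function('Y')(-39, -27), Function('O')(-30)) = Add(Add(-69, Mul(Rational(-1, 3), -39, -27)), -30) = Add(Add(-69, -351), -30) = Add(-420, -30) = -450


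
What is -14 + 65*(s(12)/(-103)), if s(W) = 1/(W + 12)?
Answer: -34673/2472 ≈ -14.026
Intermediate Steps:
s(W) = 1/(12 + W)
-14 + 65*(s(12)/(-103)) = -14 + 65*(1/((12 + 12)*(-103))) = -14 + 65*(-1/103/24) = -14 + 65*((1/24)*(-1/103)) = -14 + 65*(-1/2472) = -14 - 65/2472 = -34673/2472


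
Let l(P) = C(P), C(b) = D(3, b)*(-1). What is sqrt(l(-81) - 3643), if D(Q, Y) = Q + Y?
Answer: I*sqrt(3565) ≈ 59.708*I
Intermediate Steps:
C(b) = -3 - b (C(b) = (3 + b)*(-1) = -3 - b)
l(P) = -3 - P
sqrt(l(-81) - 3643) = sqrt((-3 - 1*(-81)) - 3643) = sqrt((-3 + 81) - 3643) = sqrt(78 - 3643) = sqrt(-3565) = I*sqrt(3565)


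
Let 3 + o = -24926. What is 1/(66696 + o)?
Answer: 1/41767 ≈ 2.3942e-5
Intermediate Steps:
o = -24929 (o = -3 - 24926 = -24929)
1/(66696 + o) = 1/(66696 - 24929) = 1/41767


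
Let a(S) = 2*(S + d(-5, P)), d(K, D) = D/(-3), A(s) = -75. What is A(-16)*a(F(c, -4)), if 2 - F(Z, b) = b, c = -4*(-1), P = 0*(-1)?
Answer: -900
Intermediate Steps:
P = 0
c = 4
d(K, D) = -D/3 (d(K, D) = D*(-⅓) = -D/3)
F(Z, b) = 2 - b
a(S) = 2*S (a(S) = 2*(S - ⅓*0) = 2*(S + 0) = 2*S)
A(-16)*a(F(c, -4)) = -150*(2 - 1*(-4)) = -150*(2 + 4) = -150*6 = -75*12 = -900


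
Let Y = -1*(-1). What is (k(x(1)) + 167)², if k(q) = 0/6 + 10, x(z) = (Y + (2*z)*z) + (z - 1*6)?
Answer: 31329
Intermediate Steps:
Y = 1
x(z) = -5 + z + 2*z² (x(z) = (1 + (2*z)*z) + (z - 1*6) = (1 + 2*z²) + (z - 6) = (1 + 2*z²) + (-6 + z) = -5 + z + 2*z²)
k(q) = 10 (k(q) = 0*(⅙) + 10 = 0 + 10 = 10)
(k(x(1)) + 167)² = (10 + 167)² = 177² = 31329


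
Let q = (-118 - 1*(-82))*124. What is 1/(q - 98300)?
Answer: -1/102764 ≈ -9.7310e-6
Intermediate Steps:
q = -4464 (q = (-118 + 82)*124 = -36*124 = -4464)
1/(q - 98300) = 1/(-4464 - 98300) = 1/(-102764) = -1/102764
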